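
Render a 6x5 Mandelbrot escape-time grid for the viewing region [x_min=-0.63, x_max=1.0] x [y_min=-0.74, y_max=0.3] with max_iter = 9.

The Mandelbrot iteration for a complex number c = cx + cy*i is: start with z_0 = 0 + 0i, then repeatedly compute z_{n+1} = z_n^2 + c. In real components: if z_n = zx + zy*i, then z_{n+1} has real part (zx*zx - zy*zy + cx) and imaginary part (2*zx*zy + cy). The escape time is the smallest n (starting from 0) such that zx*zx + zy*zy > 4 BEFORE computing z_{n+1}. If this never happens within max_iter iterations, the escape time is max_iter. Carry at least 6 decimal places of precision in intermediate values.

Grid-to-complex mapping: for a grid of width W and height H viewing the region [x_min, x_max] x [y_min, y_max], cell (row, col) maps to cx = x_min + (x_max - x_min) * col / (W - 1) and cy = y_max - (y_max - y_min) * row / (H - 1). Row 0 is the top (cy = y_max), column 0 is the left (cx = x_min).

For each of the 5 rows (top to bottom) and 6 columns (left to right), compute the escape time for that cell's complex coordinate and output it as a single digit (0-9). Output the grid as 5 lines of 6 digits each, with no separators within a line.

Answer: 999932
999942
999932
999932
599532

Derivation:
(row=0, col=0): c = -0.6300 + 0.3000i → escape time 9
(row=0, col=1): c = -0.3040 + 0.3000i → escape time 9
(row=0, col=2): c = 0.0220 + 0.3000i → escape time 9
(row=0, col=3): c = 0.3480 + 0.3000i → escape time 9
(row=0, col=4): c = 0.6740 + 0.3000i → escape time 3
(row=0, col=5): c = 1.0000 + 0.3000i → escape time 2
(row=1, col=0): c = -0.6300 + 0.0400i → escape time 9
(row=1, col=1): c = -0.3040 + 0.0400i → escape time 9
(row=1, col=2): c = 0.0220 + 0.0400i → escape time 9
(row=1, col=3): c = 0.3480 + 0.0400i → escape time 9
(row=1, col=4): c = 0.6740 + 0.0400i → escape time 4
(row=1, col=5): c = 1.0000 + 0.0400i → escape time 2
(row=2, col=0): c = -0.6300 + -0.2200i → escape time 9
(row=2, col=1): c = -0.3040 + -0.2200i → escape time 9
(row=2, col=2): c = 0.0220 + -0.2200i → escape time 9
(row=2, col=3): c = 0.3480 + -0.2200i → escape time 9
(row=2, col=4): c = 0.6740 + -0.2200i → escape time 3
(row=2, col=5): c = 1.0000 + -0.2200i → escape time 2
(row=3, col=0): c = -0.6300 + -0.4800i → escape time 9
(row=3, col=1): c = -0.3040 + -0.4800i → escape time 9
(row=3, col=2): c = 0.0220 + -0.4800i → escape time 9
(row=3, col=3): c = 0.3480 + -0.4800i → escape time 9
(row=3, col=4): c = 0.6740 + -0.4800i → escape time 3
(row=3, col=5): c = 1.0000 + -0.4800i → escape time 2
(row=4, col=0): c = -0.6300 + -0.7400i → escape time 5
(row=4, col=1): c = -0.3040 + -0.7400i → escape time 9
(row=4, col=2): c = 0.0220 + -0.7400i → escape time 9
(row=4, col=3): c = 0.3480 + -0.7400i → escape time 5
(row=4, col=4): c = 0.6740 + -0.7400i → escape time 3
(row=4, col=5): c = 1.0000 + -0.7400i → escape time 2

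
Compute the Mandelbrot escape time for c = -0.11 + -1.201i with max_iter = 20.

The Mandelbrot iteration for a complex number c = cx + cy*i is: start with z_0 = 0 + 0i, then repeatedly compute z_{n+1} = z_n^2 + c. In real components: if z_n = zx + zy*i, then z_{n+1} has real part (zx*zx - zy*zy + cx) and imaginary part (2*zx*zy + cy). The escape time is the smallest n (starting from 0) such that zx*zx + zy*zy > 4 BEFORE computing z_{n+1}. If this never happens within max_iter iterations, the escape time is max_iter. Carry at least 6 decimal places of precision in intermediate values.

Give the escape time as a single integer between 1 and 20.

z_0 = 0 + 0i, c = -0.1100 + -1.2010i
Iter 1: z = -0.1100 + -1.2010i, |z|^2 = 1.4545
Iter 2: z = -1.5403 + -0.9368i, |z|^2 = 3.2501
Iter 3: z = 1.3850 + 1.6848i, |z|^2 = 4.7569
Escaped at iteration 3

Answer: 3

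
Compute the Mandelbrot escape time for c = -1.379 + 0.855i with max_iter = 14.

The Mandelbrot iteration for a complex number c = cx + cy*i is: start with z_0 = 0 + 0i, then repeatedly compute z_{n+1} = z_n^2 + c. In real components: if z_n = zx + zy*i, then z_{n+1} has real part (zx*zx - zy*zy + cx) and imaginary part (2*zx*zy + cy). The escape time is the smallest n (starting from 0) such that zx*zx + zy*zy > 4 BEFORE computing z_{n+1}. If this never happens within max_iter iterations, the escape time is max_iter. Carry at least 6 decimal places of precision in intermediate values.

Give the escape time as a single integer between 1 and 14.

Answer: 3

Derivation:
z_0 = 0 + 0i, c = -1.3790 + 0.8550i
Iter 1: z = -1.3790 + 0.8550i, |z|^2 = 2.6327
Iter 2: z = -0.2084 + -1.5031i, |z|^2 = 2.3027
Iter 3: z = -3.5949 + 1.4814i, |z|^2 = 15.1177
Escaped at iteration 3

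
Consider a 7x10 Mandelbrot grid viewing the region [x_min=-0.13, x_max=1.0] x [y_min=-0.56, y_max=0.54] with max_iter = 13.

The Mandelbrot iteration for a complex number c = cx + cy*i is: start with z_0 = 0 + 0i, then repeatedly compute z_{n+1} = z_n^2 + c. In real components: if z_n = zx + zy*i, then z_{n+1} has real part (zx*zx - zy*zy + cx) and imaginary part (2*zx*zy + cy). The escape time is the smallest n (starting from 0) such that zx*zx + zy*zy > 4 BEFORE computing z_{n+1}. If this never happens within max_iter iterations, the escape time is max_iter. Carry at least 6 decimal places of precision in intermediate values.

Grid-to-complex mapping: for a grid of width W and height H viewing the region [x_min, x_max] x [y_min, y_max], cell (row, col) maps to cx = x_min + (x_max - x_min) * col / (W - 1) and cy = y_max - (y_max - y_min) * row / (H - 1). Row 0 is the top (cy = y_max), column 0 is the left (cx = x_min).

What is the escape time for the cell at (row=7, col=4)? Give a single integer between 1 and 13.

Answer: 4

Derivation:
z_0 = 0 + 0i, c = 0.6233 + -0.3156i
Iter 1: z = 0.6233 + -0.3156i, |z|^2 = 0.4881
Iter 2: z = 0.9123 + -0.7089i, |z|^2 = 1.3349
Iter 3: z = 0.9530 + -1.6091i, |z|^2 = 3.4975
Iter 4: z = -1.0576 + -3.3826i, |z|^2 = 12.5605
Escaped at iteration 4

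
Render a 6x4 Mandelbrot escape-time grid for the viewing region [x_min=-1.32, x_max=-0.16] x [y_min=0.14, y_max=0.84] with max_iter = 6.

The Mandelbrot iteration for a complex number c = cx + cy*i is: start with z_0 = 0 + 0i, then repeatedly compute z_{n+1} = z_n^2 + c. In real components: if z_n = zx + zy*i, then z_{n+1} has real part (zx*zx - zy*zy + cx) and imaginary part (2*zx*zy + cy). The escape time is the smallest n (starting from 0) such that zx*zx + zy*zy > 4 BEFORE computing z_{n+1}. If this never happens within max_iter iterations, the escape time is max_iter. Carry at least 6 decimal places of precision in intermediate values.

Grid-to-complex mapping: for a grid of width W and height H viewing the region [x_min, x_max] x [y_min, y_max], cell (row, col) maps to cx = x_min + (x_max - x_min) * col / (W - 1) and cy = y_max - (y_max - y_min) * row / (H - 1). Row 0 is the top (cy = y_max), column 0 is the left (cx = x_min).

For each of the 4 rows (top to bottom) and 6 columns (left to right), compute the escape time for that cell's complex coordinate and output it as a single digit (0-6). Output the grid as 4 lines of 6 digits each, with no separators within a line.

Answer: 334466
345666
666666
666666

Derivation:
(row=0, col=0): c = -1.3200 + 0.8400i → escape time 3
(row=0, col=1): c = -1.0880 + 0.8400i → escape time 3
(row=0, col=2): c = -0.8560 + 0.8400i → escape time 4
(row=0, col=3): c = -0.6240 + 0.8400i → escape time 4
(row=0, col=4): c = -0.3920 + 0.8400i → escape time 6
(row=0, col=5): c = -0.1600 + 0.8400i → escape time 6
(row=1, col=0): c = -1.3200 + 0.6067i → escape time 3
(row=1, col=1): c = -1.0880 + 0.6067i → escape time 4
(row=1, col=2): c = -0.8560 + 0.6067i → escape time 5
(row=1, col=3): c = -0.6240 + 0.6067i → escape time 6
(row=1, col=4): c = -0.3920 + 0.6067i → escape time 6
(row=1, col=5): c = -0.1600 + 0.6067i → escape time 6
(row=2, col=0): c = -1.3200 + 0.3733i → escape time 6
(row=2, col=1): c = -1.0880 + 0.3733i → escape time 6
(row=2, col=2): c = -0.8560 + 0.3733i → escape time 6
(row=2, col=3): c = -0.6240 + 0.3733i → escape time 6
(row=2, col=4): c = -0.3920 + 0.3733i → escape time 6
(row=2, col=5): c = -0.1600 + 0.3733i → escape time 6
(row=3, col=0): c = -1.3200 + 0.1400i → escape time 6
(row=3, col=1): c = -1.0880 + 0.1400i → escape time 6
(row=3, col=2): c = -0.8560 + 0.1400i → escape time 6
(row=3, col=3): c = -0.6240 + 0.1400i → escape time 6
(row=3, col=4): c = -0.3920 + 0.1400i → escape time 6
(row=3, col=5): c = -0.1600 + 0.1400i → escape time 6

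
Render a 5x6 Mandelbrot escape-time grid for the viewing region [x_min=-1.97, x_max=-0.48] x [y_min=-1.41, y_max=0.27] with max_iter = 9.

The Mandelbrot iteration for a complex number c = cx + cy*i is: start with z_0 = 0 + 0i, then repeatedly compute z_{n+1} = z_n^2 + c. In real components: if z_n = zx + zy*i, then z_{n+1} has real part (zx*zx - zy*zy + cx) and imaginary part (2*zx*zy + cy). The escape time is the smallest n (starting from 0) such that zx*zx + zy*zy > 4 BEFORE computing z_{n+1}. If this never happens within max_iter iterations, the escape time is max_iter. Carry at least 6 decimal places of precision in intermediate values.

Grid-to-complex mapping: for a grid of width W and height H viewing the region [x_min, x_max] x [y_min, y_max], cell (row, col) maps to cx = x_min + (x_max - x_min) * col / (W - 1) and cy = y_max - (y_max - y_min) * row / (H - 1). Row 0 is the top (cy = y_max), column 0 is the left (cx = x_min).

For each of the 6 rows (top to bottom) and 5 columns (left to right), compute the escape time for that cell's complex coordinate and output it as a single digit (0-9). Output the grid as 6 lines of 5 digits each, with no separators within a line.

(row=0, col=0): c = -1.9700 + 0.2700i → escape time 2
(row=0, col=1): c = -1.5975 + 0.2700i → escape time 4
(row=0, col=2): c = -1.2250 + 0.2700i → escape time 9
(row=0, col=3): c = -0.8525 + 0.2700i → escape time 9
(row=0, col=4): c = -0.4800 + 0.2700i → escape time 9
(row=1, col=0): c = -1.9700 + -0.0660i → escape time 4
(row=1, col=1): c = -1.5975 + -0.0660i → escape time 6
(row=1, col=2): c = -1.2250 + -0.0660i → escape time 9
(row=1, col=3): c = -0.8525 + -0.0660i → escape time 9
(row=1, col=4): c = -0.4800 + -0.0660i → escape time 9
(row=2, col=0): c = -1.9700 + -0.4020i → escape time 1
(row=2, col=1): c = -1.5975 + -0.4020i → escape time 3
(row=2, col=2): c = -1.2250 + -0.4020i → escape time 8
(row=2, col=3): c = -0.8525 + -0.4020i → escape time 7
(row=2, col=4): c = -0.4800 + -0.4020i → escape time 9
(row=3, col=0): c = -1.9700 + -0.7380i → escape time 1
(row=3, col=1): c = -1.5975 + -0.7380i → escape time 3
(row=3, col=2): c = -1.2250 + -0.7380i → escape time 3
(row=3, col=3): c = -0.8525 + -0.7380i → escape time 4
(row=3, col=4): c = -0.4800 + -0.7380i → escape time 6
(row=4, col=0): c = -1.9700 + -1.0740i → escape time 1
(row=4, col=1): c = -1.5975 + -1.0740i → escape time 2
(row=4, col=2): c = -1.2250 + -1.0740i → escape time 3
(row=4, col=3): c = -0.8525 + -1.0740i → escape time 3
(row=4, col=4): c = -0.4800 + -1.0740i → escape time 4
(row=5, col=0): c = -1.9700 + -1.4100i → escape time 1
(row=5, col=1): c = -1.5975 + -1.4100i → escape time 1
(row=5, col=2): c = -1.2250 + -1.4100i → escape time 2
(row=5, col=3): c = -0.8525 + -1.4100i → escape time 2
(row=5, col=4): c = -0.4800 + -1.4100i → escape time 2

Answer: 24999
46999
13879
13346
12334
11222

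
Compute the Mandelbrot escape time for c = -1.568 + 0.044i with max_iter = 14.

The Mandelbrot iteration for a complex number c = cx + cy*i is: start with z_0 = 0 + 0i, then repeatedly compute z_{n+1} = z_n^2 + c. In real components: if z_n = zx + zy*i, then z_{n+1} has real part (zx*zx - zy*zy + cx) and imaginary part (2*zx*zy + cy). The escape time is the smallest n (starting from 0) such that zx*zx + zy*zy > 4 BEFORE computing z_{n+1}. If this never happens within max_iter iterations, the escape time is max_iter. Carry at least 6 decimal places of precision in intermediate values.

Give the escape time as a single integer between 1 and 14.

z_0 = 0 + 0i, c = -1.5680 + 0.0440i
Iter 1: z = -1.5680 + 0.0440i, |z|^2 = 2.4606
Iter 2: z = 0.8887 + -0.0940i, |z|^2 = 0.7986
Iter 3: z = -0.7871 + -0.1230i, |z|^2 = 0.6346
Iter 4: z = -0.9637 + 0.2377i, |z|^2 = 0.9851
Iter 5: z = -0.6958 + -0.4141i, |z|^2 = 0.6557
Iter 6: z = -1.2553 + 0.6203i, |z|^2 = 1.9605
Iter 7: z = -0.3770 + -1.5133i, |z|^2 = 2.4323
Iter 8: z = -3.7160 + 1.1852i, |z|^2 = 15.2131
Escaped at iteration 8

Answer: 8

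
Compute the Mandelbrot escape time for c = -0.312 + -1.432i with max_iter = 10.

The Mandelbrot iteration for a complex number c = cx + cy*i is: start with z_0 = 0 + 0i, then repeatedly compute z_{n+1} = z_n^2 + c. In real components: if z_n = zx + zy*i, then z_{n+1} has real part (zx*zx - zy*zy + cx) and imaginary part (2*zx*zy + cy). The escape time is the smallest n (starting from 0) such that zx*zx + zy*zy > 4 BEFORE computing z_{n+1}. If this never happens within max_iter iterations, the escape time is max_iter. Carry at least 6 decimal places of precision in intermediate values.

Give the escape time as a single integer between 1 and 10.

z_0 = 0 + 0i, c = -0.3120 + -1.4320i
Iter 1: z = -0.3120 + -1.4320i, |z|^2 = 2.1480
Iter 2: z = -2.2653 + -0.5384i, |z|^2 = 5.4214
Escaped at iteration 2

Answer: 2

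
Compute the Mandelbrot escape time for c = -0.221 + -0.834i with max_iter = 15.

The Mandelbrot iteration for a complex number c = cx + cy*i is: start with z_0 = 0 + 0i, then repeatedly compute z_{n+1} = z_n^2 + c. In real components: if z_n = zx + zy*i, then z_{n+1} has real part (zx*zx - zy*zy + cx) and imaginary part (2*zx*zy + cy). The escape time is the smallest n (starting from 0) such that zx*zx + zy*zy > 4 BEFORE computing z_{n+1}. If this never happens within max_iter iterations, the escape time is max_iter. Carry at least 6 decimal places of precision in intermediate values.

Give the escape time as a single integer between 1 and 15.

z_0 = 0 + 0i, c = -0.2210 + -0.8340i
Iter 1: z = -0.2210 + -0.8340i, |z|^2 = 0.7444
Iter 2: z = -0.8677 + -0.4654i, |z|^2 = 0.9695
Iter 3: z = 0.3154 + -0.0264i, |z|^2 = 0.1001
Iter 4: z = -0.1222 + -0.8506i, |z|^2 = 0.7385
Iter 5: z = -0.9296 + -0.6260i, |z|^2 = 1.2561
Iter 6: z = 0.2513 + 0.3300i, |z|^2 = 0.1720
Iter 7: z = -0.2667 + -0.6681i, |z|^2 = 0.5176
Iter 8: z = -0.5963 + -0.4776i, |z|^2 = 0.5837
Iter 9: z = -0.0935 + -0.2644i, |z|^2 = 0.0787
Iter 10: z = -0.2822 + -0.7845i, |z|^2 = 0.6951
Iter 11: z = -0.7569 + -0.3912i, |z|^2 = 0.7259
Iter 12: z = 0.1988 + -0.2418i, |z|^2 = 0.0980
Iter 13: z = -0.2399 + -0.9301i, |z|^2 = 0.9227
Iter 14: z = -1.0285 + -0.3877i, |z|^2 = 1.2081

Answer: 15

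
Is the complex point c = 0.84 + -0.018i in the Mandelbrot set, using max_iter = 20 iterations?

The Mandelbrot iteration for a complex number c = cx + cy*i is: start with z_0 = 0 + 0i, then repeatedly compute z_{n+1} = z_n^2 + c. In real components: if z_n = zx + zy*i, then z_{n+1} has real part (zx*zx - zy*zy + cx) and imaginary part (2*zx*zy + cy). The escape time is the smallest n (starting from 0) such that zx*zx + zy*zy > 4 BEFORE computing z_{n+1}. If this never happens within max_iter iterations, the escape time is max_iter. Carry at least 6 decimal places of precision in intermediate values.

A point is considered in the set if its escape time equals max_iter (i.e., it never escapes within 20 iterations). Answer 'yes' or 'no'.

Answer: no

Derivation:
z_0 = 0 + 0i, c = 0.8400 + -0.0180i
Iter 1: z = 0.8400 + -0.0180i, |z|^2 = 0.7059
Iter 2: z = 1.5453 + -0.0482i, |z|^2 = 2.3902
Iter 3: z = 3.2256 + -0.1671i, |z|^2 = 10.4321
Escaped at iteration 3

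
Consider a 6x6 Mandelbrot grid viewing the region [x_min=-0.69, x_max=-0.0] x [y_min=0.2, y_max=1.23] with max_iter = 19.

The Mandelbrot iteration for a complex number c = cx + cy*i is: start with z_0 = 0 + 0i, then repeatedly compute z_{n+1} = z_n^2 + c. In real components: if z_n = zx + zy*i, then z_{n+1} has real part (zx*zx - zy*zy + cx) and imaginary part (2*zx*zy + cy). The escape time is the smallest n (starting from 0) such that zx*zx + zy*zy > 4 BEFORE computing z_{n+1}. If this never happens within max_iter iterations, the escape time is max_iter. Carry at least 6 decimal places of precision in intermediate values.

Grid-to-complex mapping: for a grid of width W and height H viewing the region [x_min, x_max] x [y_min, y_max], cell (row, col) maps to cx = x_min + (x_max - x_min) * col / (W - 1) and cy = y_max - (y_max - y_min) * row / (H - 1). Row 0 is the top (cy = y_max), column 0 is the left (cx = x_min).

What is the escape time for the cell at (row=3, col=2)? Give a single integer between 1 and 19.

z_0 = 0 + 0i, c = -0.4140 + 0.6120i
Iter 1: z = -0.4140 + 0.6120i, |z|^2 = 0.5459
Iter 2: z = -0.6171 + 0.1053i, |z|^2 = 0.3920
Iter 3: z = -0.0442 + 0.4821i, |z|^2 = 0.2343
Iter 4: z = -0.6444 + 0.5694i, |z|^2 = 0.7395
Iter 5: z = -0.3229 + -0.1219i, |z|^2 = 0.1191
Iter 6: z = -0.3246 + 0.6907i, |z|^2 = 0.5824
Iter 7: z = -0.7857 + 0.1636i, |z|^2 = 0.6441
Iter 8: z = 0.1765 + 0.3549i, |z|^2 = 0.1571
Iter 9: z = -0.5088 + 0.7373i, |z|^2 = 0.8025
Iter 10: z = -0.6988 + -0.1383i, |z|^2 = 0.5074
Iter 11: z = 0.0552 + 0.8052i, |z|^2 = 0.6515
Iter 12: z = -1.0594 + 0.7008i, |z|^2 = 1.6134
Iter 13: z = 0.2171 + -0.8729i, |z|^2 = 0.8091
Iter 14: z = -1.1288 + 0.2330i, |z|^2 = 1.3284
Iter 15: z = 0.8059 + 0.0860i, |z|^2 = 0.6568
Iter 16: z = 0.2280 + 0.7506i, |z|^2 = 0.6154
Iter 17: z = -0.9254 + 0.9543i, |z|^2 = 1.7671
Iter 18: z = -0.4684 + -1.1543i, |z|^2 = 1.5517

Answer: 19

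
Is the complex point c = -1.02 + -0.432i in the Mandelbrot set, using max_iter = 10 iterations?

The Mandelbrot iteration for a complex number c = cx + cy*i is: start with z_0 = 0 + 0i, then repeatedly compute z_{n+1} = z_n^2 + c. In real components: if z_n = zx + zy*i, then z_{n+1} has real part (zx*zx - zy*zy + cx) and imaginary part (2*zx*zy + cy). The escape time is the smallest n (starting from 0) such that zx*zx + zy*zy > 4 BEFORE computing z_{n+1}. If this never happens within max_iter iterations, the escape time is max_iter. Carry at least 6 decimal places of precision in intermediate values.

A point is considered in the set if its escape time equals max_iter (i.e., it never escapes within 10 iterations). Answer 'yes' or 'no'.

Answer: no

Derivation:
z_0 = 0 + 0i, c = -1.0200 + -0.4320i
Iter 1: z = -1.0200 + -0.4320i, |z|^2 = 1.2270
Iter 2: z = -0.1662 + 0.4493i, |z|^2 = 0.2295
Iter 3: z = -1.1942 + -0.5814i, |z|^2 = 1.7641
Iter 4: z = 0.0682 + 0.9566i, |z|^2 = 0.9196
Iter 5: z = -1.9303 + -0.3016i, |z|^2 = 3.8172
Iter 6: z = 2.6153 + 0.7322i, |z|^2 = 7.3758
Escaped at iteration 6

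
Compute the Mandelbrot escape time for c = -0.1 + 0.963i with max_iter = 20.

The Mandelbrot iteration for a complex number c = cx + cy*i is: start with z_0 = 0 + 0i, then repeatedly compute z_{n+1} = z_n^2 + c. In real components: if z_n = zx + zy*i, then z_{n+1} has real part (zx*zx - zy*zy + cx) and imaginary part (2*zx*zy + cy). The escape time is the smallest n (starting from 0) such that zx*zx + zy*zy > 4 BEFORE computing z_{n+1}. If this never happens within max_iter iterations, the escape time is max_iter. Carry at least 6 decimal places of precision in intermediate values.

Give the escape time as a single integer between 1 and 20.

Answer: 16

Derivation:
z_0 = 0 + 0i, c = -0.1000 + 0.9630i
Iter 1: z = -0.1000 + 0.9630i, |z|^2 = 0.9374
Iter 2: z = -1.0174 + 0.7704i, |z|^2 = 1.6286
Iter 3: z = 0.3415 + -0.6046i, |z|^2 = 0.4821
Iter 4: z = -0.3489 + 0.5501i, |z|^2 = 0.4243
Iter 5: z = -0.2809 + 0.5792i, |z|^2 = 0.4144
Iter 6: z = -0.3566 + 0.6376i, |z|^2 = 0.5338
Iter 7: z = -0.3794 + 0.5082i, |z|^2 = 0.4022
Iter 8: z = -0.2143 + 0.5773i, |z|^2 = 0.3793
Iter 9: z = -0.3874 + 0.7155i, |z|^2 = 0.6620
Iter 10: z = -0.4619 + 0.4086i, |z|^2 = 0.3803
Iter 11: z = -0.0536 + 0.5855i, |z|^2 = 0.3457
Iter 12: z = -0.4400 + 0.9002i, |z|^2 = 1.0039
Iter 13: z = -0.7168 + 0.1709i, |z|^2 = 0.5430
Iter 14: z = 0.3845 + 0.7180i, |z|^2 = 0.6634
Iter 15: z = -0.4676 + 1.5152i, |z|^2 = 2.5145
Iter 16: z = -2.1771 + -0.4541i, |z|^2 = 4.9462
Escaped at iteration 16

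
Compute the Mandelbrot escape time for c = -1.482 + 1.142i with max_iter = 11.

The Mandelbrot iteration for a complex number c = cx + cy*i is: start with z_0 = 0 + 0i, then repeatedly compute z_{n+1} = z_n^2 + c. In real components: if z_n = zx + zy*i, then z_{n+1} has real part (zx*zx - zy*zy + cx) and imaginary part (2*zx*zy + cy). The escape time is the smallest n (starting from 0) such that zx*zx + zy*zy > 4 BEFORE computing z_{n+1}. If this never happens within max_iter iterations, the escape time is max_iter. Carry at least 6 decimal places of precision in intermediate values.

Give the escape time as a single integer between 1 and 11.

Answer: 2

Derivation:
z_0 = 0 + 0i, c = -1.4820 + 1.1420i
Iter 1: z = -1.4820 + 1.1420i, |z|^2 = 3.5005
Iter 2: z = -0.5898 + -2.2429i, |z|^2 = 5.3785
Escaped at iteration 2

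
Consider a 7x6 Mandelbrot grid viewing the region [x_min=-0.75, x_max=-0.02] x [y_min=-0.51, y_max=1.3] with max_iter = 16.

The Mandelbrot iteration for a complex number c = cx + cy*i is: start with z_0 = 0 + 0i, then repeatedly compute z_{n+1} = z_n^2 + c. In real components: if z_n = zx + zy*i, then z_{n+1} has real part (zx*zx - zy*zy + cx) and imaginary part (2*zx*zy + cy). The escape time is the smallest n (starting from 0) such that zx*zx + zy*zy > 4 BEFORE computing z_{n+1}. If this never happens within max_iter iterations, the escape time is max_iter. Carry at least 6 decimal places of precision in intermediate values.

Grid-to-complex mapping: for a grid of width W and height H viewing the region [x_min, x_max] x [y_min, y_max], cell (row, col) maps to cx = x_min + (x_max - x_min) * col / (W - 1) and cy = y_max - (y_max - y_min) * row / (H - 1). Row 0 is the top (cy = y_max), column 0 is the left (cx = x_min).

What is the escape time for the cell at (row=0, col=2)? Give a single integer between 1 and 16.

z_0 = 0 + 0i, c = -0.5067 + 1.3000i
Iter 1: z = -0.5067 + 1.3000i, |z|^2 = 1.9467
Iter 2: z = -1.9400 + -0.0173i, |z|^2 = 3.7637
Iter 3: z = 3.2565 + 1.3673i, |z|^2 = 12.4739
Escaped at iteration 3

Answer: 3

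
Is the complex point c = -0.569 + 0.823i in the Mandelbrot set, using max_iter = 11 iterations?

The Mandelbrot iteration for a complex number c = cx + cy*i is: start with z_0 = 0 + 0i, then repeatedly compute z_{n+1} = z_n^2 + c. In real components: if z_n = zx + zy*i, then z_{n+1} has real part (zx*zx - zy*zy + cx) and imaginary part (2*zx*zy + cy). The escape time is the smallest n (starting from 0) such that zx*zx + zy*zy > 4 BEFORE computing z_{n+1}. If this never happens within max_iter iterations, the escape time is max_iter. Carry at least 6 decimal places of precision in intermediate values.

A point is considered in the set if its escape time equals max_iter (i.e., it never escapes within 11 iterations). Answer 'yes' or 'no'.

z_0 = 0 + 0i, c = -0.5690 + 0.8230i
Iter 1: z = -0.5690 + 0.8230i, |z|^2 = 1.0011
Iter 2: z = -0.9226 + -0.1136i, |z|^2 = 0.8640
Iter 3: z = 0.2692 + 1.0326i, |z|^2 = 1.1387
Iter 4: z = -1.5627 + 1.3790i, |z|^2 = 4.3436
Escaped at iteration 4

Answer: no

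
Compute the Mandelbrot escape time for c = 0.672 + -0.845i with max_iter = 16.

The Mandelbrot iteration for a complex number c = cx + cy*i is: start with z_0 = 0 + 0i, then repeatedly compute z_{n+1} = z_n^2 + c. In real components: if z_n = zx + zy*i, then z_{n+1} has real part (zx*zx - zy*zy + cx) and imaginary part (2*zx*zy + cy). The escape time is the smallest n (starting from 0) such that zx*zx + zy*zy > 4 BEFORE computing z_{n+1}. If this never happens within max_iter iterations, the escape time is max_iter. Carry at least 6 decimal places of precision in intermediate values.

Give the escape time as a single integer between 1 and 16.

Answer: 2

Derivation:
z_0 = 0 + 0i, c = 0.6720 + -0.8450i
Iter 1: z = 0.6720 + -0.8450i, |z|^2 = 1.1656
Iter 2: z = 0.4096 + -1.9807i, |z|^2 = 4.0908
Escaped at iteration 2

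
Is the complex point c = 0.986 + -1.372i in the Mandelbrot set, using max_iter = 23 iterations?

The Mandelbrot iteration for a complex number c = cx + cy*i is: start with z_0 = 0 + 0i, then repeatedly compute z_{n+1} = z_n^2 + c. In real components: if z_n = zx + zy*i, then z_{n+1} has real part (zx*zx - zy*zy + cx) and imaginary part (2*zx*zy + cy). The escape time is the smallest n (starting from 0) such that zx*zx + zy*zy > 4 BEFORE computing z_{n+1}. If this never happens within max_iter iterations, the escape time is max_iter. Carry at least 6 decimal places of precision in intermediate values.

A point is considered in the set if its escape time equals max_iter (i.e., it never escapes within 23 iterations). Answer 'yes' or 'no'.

Answer: no

Derivation:
z_0 = 0 + 0i, c = 0.9860 + -1.3720i
Iter 1: z = 0.9860 + -1.3720i, |z|^2 = 2.8546
Iter 2: z = 0.0758 + -4.0776i, |z|^2 = 16.6324
Escaped at iteration 2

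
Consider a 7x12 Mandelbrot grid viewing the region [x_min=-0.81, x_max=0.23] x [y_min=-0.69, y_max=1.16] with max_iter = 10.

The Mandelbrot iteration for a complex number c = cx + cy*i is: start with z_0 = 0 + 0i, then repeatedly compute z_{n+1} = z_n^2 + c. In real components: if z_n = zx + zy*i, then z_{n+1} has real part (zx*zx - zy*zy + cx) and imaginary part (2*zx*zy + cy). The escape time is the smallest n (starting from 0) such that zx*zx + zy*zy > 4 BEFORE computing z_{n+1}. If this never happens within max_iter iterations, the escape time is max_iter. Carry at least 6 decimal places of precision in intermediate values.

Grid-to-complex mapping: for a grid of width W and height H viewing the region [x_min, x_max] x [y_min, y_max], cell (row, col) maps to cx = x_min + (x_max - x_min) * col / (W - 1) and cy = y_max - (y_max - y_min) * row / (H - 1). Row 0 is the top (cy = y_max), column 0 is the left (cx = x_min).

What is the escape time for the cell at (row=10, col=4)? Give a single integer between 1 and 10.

Answer: 10

Derivation:
z_0 = 0 + 0i, c = -0.1167 + -0.5218i
Iter 1: z = -0.1167 + -0.5218i, |z|^2 = 0.2859
Iter 2: z = -0.3753 + -0.4001i, |z|^2 = 0.3009
Iter 3: z = -0.1358 + -0.2215i, |z|^2 = 0.0675
Iter 4: z = -0.1473 + -0.4616i, |z|^2 = 0.2348
Iter 5: z = -0.3081 + -0.3858i, |z|^2 = 0.2438
Iter 6: z = -0.1706 + -0.2841i, |z|^2 = 0.1098
Iter 7: z = -0.1683 + -0.4249i, |z|^2 = 0.2088
Iter 8: z = -0.2689 + -0.3788i, |z|^2 = 0.2158
Iter 9: z = -0.1879 + -0.3181i, |z|^2 = 0.1365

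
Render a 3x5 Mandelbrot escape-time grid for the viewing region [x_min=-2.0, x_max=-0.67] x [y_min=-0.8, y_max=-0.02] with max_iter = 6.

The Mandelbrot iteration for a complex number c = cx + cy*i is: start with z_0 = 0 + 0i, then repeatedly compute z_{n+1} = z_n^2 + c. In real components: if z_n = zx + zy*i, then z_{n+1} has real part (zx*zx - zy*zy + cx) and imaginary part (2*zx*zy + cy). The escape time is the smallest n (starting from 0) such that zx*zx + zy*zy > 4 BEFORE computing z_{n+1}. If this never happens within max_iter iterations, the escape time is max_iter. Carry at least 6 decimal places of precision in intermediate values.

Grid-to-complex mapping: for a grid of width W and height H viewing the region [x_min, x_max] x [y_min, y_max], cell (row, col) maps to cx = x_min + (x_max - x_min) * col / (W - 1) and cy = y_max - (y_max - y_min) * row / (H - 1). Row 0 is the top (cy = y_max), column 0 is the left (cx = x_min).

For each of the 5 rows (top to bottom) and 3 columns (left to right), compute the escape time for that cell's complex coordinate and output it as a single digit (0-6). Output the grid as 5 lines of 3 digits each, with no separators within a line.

Answer: 166
166
166
136
134

Derivation:
(row=0, col=0): c = -2.0000 + -0.0200i → escape time 1
(row=0, col=1): c = -1.3350 + -0.0200i → escape time 6
(row=0, col=2): c = -0.6700 + -0.0200i → escape time 6
(row=1, col=0): c = -2.0000 + -0.2150i → escape time 1
(row=1, col=1): c = -1.3350 + -0.2150i → escape time 6
(row=1, col=2): c = -0.6700 + -0.2150i → escape time 6
(row=2, col=0): c = -2.0000 + -0.4100i → escape time 1
(row=2, col=1): c = -1.3350 + -0.4100i → escape time 6
(row=2, col=2): c = -0.6700 + -0.4100i → escape time 6
(row=3, col=0): c = -2.0000 + -0.6050i → escape time 1
(row=3, col=1): c = -1.3350 + -0.6050i → escape time 3
(row=3, col=2): c = -0.6700 + -0.6050i → escape time 6
(row=4, col=0): c = -2.0000 + -0.8000i → escape time 1
(row=4, col=1): c = -1.3350 + -0.8000i → escape time 3
(row=4, col=2): c = -0.6700 + -0.8000i → escape time 4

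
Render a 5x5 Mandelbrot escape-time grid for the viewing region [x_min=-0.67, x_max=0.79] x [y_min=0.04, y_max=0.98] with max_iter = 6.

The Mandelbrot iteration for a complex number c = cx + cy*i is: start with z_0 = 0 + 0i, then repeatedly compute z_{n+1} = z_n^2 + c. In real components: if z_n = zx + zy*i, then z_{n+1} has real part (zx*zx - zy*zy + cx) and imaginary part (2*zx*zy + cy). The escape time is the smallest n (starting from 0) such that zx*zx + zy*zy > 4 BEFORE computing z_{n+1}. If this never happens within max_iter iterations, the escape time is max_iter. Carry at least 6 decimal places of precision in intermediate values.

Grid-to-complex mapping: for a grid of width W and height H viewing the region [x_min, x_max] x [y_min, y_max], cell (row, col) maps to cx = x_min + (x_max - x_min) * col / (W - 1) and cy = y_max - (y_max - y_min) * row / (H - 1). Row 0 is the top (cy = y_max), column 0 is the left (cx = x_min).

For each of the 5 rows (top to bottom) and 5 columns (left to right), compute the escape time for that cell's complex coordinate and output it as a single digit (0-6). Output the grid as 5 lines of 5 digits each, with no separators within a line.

Answer: 45532
56642
66663
66663
66663

Derivation:
(row=0, col=0): c = -0.6700 + 0.9800i → escape time 4
(row=0, col=1): c = -0.3050 + 0.9800i → escape time 5
(row=0, col=2): c = 0.0600 + 0.9800i → escape time 5
(row=0, col=3): c = 0.4250 + 0.9800i → escape time 3
(row=0, col=4): c = 0.7900 + 0.9800i → escape time 2
(row=1, col=0): c = -0.6700 + 0.7450i → escape time 5
(row=1, col=1): c = -0.3050 + 0.7450i → escape time 6
(row=1, col=2): c = 0.0600 + 0.7450i → escape time 6
(row=1, col=3): c = 0.4250 + 0.7450i → escape time 4
(row=1, col=4): c = 0.7900 + 0.7450i → escape time 2
(row=2, col=0): c = -0.6700 + 0.5100i → escape time 6
(row=2, col=1): c = -0.3050 + 0.5100i → escape time 6
(row=2, col=2): c = 0.0600 + 0.5100i → escape time 6
(row=2, col=3): c = 0.4250 + 0.5100i → escape time 6
(row=2, col=4): c = 0.7900 + 0.5100i → escape time 3
(row=3, col=0): c = -0.6700 + 0.2750i → escape time 6
(row=3, col=1): c = -0.3050 + 0.2750i → escape time 6
(row=3, col=2): c = 0.0600 + 0.2750i → escape time 6
(row=3, col=3): c = 0.4250 + 0.2750i → escape time 6
(row=3, col=4): c = 0.7900 + 0.2750i → escape time 3
(row=4, col=0): c = -0.6700 + 0.0400i → escape time 6
(row=4, col=1): c = -0.3050 + 0.0400i → escape time 6
(row=4, col=2): c = 0.0600 + 0.0400i → escape time 6
(row=4, col=3): c = 0.4250 + 0.0400i → escape time 6
(row=4, col=4): c = 0.7900 + 0.0400i → escape time 3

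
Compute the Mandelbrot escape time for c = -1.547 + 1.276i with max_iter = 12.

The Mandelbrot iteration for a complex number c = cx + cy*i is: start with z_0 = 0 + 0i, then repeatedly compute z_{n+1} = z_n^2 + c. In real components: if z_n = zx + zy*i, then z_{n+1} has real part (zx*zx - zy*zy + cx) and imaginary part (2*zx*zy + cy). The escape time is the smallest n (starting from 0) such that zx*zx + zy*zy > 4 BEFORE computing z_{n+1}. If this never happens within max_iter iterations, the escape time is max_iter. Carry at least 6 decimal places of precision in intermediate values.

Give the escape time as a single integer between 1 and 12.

Answer: 1

Derivation:
z_0 = 0 + 0i, c = -1.5470 + 1.2760i
Iter 1: z = -1.5470 + 1.2760i, |z|^2 = 4.0214
Escaped at iteration 1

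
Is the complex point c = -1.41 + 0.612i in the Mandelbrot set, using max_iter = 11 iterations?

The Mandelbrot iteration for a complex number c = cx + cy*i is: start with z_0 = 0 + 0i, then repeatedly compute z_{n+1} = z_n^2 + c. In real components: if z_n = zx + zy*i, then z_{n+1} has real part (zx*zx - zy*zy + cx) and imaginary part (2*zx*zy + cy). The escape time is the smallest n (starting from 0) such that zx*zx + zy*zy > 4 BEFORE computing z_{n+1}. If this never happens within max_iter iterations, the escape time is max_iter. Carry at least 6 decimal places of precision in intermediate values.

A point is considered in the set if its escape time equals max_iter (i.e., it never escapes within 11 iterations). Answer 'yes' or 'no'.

z_0 = 0 + 0i, c = -1.4100 + 0.6120i
Iter 1: z = -1.4100 + 0.6120i, |z|^2 = 2.3626
Iter 2: z = 0.2036 + -1.1138i, |z|^2 = 1.2821
Iter 3: z = -2.6092 + 0.1585i, |z|^2 = 6.8331
Escaped at iteration 3

Answer: no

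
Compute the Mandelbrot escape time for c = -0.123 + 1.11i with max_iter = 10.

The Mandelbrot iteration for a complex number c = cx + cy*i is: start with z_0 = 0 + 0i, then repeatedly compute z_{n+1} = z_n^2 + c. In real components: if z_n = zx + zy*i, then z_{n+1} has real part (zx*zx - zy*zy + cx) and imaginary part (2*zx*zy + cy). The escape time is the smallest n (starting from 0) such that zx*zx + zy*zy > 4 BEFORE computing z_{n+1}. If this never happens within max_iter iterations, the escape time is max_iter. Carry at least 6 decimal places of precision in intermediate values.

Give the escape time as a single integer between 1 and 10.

Answer: 5

Derivation:
z_0 = 0 + 0i, c = -0.1230 + 1.1100i
Iter 1: z = -0.1230 + 1.1100i, |z|^2 = 1.2472
Iter 2: z = -1.3400 + 0.8369i, |z|^2 = 2.4960
Iter 3: z = 0.9721 + -1.1330i, |z|^2 = 2.2285
Iter 4: z = -0.4617 + -1.0926i, |z|^2 = 1.4069
Iter 5: z = -1.1036 + 2.1189i, |z|^2 = 5.7074
Escaped at iteration 5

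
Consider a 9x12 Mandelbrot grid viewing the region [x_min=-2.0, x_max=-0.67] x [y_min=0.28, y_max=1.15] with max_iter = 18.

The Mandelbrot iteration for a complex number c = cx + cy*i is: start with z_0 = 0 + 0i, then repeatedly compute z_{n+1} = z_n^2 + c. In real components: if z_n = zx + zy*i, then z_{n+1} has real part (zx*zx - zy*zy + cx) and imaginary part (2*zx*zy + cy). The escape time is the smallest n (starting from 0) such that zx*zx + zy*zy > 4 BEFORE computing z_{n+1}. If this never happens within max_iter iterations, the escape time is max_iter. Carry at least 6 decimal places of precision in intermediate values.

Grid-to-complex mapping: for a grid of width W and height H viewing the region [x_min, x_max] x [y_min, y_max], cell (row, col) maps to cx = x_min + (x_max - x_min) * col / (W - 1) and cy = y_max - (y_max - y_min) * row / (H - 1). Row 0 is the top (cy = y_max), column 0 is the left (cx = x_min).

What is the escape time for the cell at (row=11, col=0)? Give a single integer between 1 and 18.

z_0 = 0 + 0i, c = -2.0000 + 0.2800i
Iter 1: z = -2.0000 + 0.2800i, |z|^2 = 4.0784
Escaped at iteration 1

Answer: 1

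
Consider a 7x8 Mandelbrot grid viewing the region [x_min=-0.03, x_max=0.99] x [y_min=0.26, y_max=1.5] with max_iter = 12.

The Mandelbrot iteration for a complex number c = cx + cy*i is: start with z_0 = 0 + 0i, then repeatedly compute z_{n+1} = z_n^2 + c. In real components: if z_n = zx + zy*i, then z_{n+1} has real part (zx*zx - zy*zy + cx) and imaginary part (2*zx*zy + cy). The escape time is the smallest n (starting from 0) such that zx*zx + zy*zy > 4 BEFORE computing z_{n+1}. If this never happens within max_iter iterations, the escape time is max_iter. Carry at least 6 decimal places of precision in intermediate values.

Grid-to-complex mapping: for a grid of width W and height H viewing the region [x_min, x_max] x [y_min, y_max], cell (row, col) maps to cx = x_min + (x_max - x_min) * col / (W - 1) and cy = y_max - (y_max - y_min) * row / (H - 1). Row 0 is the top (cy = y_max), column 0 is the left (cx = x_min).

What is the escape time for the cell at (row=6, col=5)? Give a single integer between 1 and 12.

Answer: 3

Derivation:
z_0 = 0 + 0i, c = 0.8200 + 0.4371i
Iter 1: z = 0.8200 + 0.4371i, |z|^2 = 0.8635
Iter 2: z = 1.3013 + 1.1541i, |z|^2 = 3.0252
Iter 3: z = 1.1815 + 3.4407i, |z|^2 = 13.2345
Escaped at iteration 3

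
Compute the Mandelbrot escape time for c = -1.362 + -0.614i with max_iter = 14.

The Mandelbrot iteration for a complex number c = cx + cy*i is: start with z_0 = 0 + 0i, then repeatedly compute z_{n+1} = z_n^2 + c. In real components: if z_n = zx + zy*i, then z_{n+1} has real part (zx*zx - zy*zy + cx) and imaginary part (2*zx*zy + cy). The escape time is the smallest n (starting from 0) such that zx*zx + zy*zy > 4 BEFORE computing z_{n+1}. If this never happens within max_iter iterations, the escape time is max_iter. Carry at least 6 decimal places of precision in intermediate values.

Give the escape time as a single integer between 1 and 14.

z_0 = 0 + 0i, c = -1.3620 + -0.6140i
Iter 1: z = -1.3620 + -0.6140i, |z|^2 = 2.2320
Iter 2: z = 0.1160 + 1.0585i, |z|^2 = 1.1340
Iter 3: z = -2.4690 + -0.3683i, |z|^2 = 6.2318
Escaped at iteration 3

Answer: 3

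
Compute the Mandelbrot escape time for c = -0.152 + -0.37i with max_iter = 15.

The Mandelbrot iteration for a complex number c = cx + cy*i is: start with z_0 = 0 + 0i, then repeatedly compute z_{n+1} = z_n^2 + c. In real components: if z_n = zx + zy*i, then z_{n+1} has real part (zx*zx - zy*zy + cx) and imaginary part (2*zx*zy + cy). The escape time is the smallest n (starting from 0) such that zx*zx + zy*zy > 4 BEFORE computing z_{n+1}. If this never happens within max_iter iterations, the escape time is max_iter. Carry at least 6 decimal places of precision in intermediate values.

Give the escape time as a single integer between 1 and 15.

z_0 = 0 + 0i, c = -0.1520 + -0.3700i
Iter 1: z = -0.1520 + -0.3700i, |z|^2 = 0.1600
Iter 2: z = -0.2658 + -0.2575i, |z|^2 = 0.1370
Iter 3: z = -0.1477 + -0.2331i, |z|^2 = 0.0761
Iter 4: z = -0.1845 + -0.3012i, |z|^2 = 0.1247
Iter 5: z = -0.2086 + -0.2589i, |z|^2 = 0.1105
Iter 6: z = -0.1755 + -0.2620i, |z|^2 = 0.0994
Iter 7: z = -0.1898 + -0.2781i, |z|^2 = 0.1134
Iter 8: z = -0.1933 + -0.2644i, |z|^2 = 0.1073
Iter 9: z = -0.1846 + -0.2678i, |z|^2 = 0.1058
Iter 10: z = -0.1896 + -0.2712i, |z|^2 = 0.1095
Iter 11: z = -0.1896 + -0.2672i, |z|^2 = 0.1073
Iter 12: z = -0.1874 + -0.2687i, |z|^2 = 0.1073
Iter 13: z = -0.1891 + -0.2693i, |z|^2 = 0.1083
Iter 14: z = -0.1888 + -0.2682i, |z|^2 = 0.1075

Answer: 15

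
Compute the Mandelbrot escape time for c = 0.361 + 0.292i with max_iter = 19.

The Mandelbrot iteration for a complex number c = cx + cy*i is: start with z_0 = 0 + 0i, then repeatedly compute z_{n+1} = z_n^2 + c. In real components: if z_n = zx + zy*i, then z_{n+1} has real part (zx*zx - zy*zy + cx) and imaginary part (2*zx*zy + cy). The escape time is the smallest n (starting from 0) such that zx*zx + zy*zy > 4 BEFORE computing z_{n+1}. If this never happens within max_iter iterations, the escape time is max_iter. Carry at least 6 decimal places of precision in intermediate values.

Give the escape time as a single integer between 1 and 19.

z_0 = 0 + 0i, c = 0.3610 + 0.2920i
Iter 1: z = 0.3610 + 0.2920i, |z|^2 = 0.2156
Iter 2: z = 0.4061 + 0.5028i, |z|^2 = 0.4177
Iter 3: z = 0.2731 + 0.7004i, |z|^2 = 0.5650
Iter 4: z = -0.0549 + 0.6745i, |z|^2 = 0.4579
Iter 5: z = -0.0909 + 0.2179i, |z|^2 = 0.0557
Iter 6: z = 0.3218 + 0.2524i, |z|^2 = 0.1672
Iter 7: z = 0.4008 + 0.4544i, |z|^2 = 0.3672
Iter 8: z = 0.3152 + 0.6563i, |z|^2 = 0.5301
Iter 9: z = 0.0296 + 0.7057i, |z|^2 = 0.4989
Iter 10: z = -0.1361 + 0.3338i, |z|^2 = 0.1299
Iter 11: z = 0.2681 + 0.2011i, |z|^2 = 0.1124
Iter 12: z = 0.3924 + 0.3999i, |z|^2 = 0.3139
Iter 13: z = 0.3551 + 0.6058i, |z|^2 = 0.4932
Iter 14: z = 0.1201 + 0.7223i, |z|^2 = 0.5361
Iter 15: z = -0.1463 + 0.4654i, |z|^2 = 0.2380
Iter 16: z = 0.1658 + 0.1558i, |z|^2 = 0.0518
Iter 17: z = 0.3642 + 0.3437i, |z|^2 = 0.2507
Iter 18: z = 0.3755 + 0.5423i, |z|^2 = 0.4351

Answer: 19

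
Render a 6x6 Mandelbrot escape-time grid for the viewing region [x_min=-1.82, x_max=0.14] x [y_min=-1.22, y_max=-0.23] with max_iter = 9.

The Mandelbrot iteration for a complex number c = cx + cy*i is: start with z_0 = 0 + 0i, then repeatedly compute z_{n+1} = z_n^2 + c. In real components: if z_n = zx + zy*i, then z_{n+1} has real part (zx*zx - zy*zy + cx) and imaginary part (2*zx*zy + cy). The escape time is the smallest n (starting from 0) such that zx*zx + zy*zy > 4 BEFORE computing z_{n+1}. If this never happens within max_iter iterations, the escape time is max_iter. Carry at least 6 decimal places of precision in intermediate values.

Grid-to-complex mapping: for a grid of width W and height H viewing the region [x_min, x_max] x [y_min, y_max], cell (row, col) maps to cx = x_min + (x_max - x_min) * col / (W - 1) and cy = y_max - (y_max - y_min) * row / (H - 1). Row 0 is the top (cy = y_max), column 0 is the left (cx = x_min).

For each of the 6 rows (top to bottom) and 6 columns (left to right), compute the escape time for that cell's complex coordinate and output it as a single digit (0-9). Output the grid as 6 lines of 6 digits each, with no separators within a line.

Answer: 459999
346999
334799
233495
133464
123332

Derivation:
(row=0, col=0): c = -1.8200 + -0.2300i → escape time 4
(row=0, col=1): c = -1.4280 + -0.2300i → escape time 5
(row=0, col=2): c = -1.0360 + -0.2300i → escape time 9
(row=0, col=3): c = -0.6440 + -0.2300i → escape time 9
(row=0, col=4): c = -0.2520 + -0.2300i → escape time 9
(row=0, col=5): c = 0.1400 + -0.2300i → escape time 9
(row=1, col=0): c = -1.8200 + -0.4280i → escape time 3
(row=1, col=1): c = -1.4280 + -0.4280i → escape time 4
(row=1, col=2): c = -1.0360 + -0.4280i → escape time 6
(row=1, col=3): c = -0.6440 + -0.4280i → escape time 9
(row=1, col=4): c = -0.2520 + -0.4280i → escape time 9
(row=1, col=5): c = 0.1400 + -0.4280i → escape time 9
(row=2, col=0): c = -1.8200 + -0.6260i → escape time 3
(row=2, col=1): c = -1.4280 + -0.6260i → escape time 3
(row=2, col=2): c = -1.0360 + -0.6260i → escape time 4
(row=2, col=3): c = -0.6440 + -0.6260i → escape time 7
(row=2, col=4): c = -0.2520 + -0.6260i → escape time 9
(row=2, col=5): c = 0.1400 + -0.6260i → escape time 9
(row=3, col=0): c = -1.8200 + -0.8240i → escape time 2
(row=3, col=1): c = -1.4280 + -0.8240i → escape time 3
(row=3, col=2): c = -1.0360 + -0.8240i → escape time 3
(row=3, col=3): c = -0.6440 + -0.8240i → escape time 4
(row=3, col=4): c = -0.2520 + -0.8240i → escape time 9
(row=3, col=5): c = 0.1400 + -0.8240i → escape time 5
(row=4, col=0): c = -1.8200 + -1.0220i → escape time 1
(row=4, col=1): c = -1.4280 + -1.0220i → escape time 3
(row=4, col=2): c = -1.0360 + -1.0220i → escape time 3
(row=4, col=3): c = -0.6440 + -1.0220i → escape time 4
(row=4, col=4): c = -0.2520 + -1.0220i → escape time 6
(row=4, col=5): c = 0.1400 + -1.0220i → escape time 4
(row=5, col=0): c = -1.8200 + -1.2200i → escape time 1
(row=5, col=1): c = -1.4280 + -1.2200i → escape time 2
(row=5, col=2): c = -1.0360 + -1.2200i → escape time 3
(row=5, col=3): c = -0.6440 + -1.2200i → escape time 3
(row=5, col=4): c = -0.2520 + -1.2200i → escape time 3
(row=5, col=5): c = 0.1400 + -1.2200i → escape time 2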